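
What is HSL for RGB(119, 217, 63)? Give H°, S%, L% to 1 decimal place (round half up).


Normalize: R'=119/255≈0.4667, G'=217/255≈0.8510, B'=63/255≈0.2471
Max=217/255, Min=63/255, Δ=Max-Min=154/255
L = (Max+Min)/2 = (217+63)/510 = 280/510 = 0.54901… → L = 54.9%
L > 0.5 → S = Δ/(2-Max-Min) = 154/(510-217-63) = 154/230 = 0.66956… → S = 67.0%
(the 1/255 factors cancel in S and H, so raw channel differences can be used)
Max is G' → H = 60 × ((B-R)/Δ + 2) = 60 × ((63-119)/154 + 2)
  -56/154 + 2 = -0.3636… + 2 = 1.6363…
  H = 60 × 1.6363… = 98.181…° → H = 98.2°
= HSL(98.2°, 67.0%, 54.9%)


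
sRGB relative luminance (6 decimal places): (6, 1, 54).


Linearize each channel (sRGB transfer function): c = v/255; c_lin = c/12.92 if c ≤ 0.04045, else ((c+0.055)/1.055)^2.4
  R: 6/255 ≈ 0.023529 ≤ 0.04045 → 0.023529/12.92 ≈ 0.001821
  G: 1/255 ≈ 0.003922 ≤ 0.04045 → 0.003922/12.92 ≈ 0.000304
  B: 54/255 ≈ 0.211765 > 0.04045 → ((0.211765+0.055)/1.055)^2.4 ≈ 0.036889
R_lin = 0.001821, G_lin = 0.000304, B_lin = 0.036889
L = 0.2126×R + 0.7152×G + 0.0722×B
L = 0.2126×0.001821 + 0.7152×0.000304 + 0.0722×0.036889
L ≈ 0.003268


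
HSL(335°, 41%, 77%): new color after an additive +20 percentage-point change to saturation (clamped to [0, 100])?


Original S = 41%
Adjustment = +20 percentage points
New S = 41 + (20) = 61
Clamp to [0, 100] → 61
= HSL(335°, 61%, 77%)


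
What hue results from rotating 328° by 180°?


New hue = (H + rotation) mod 360
New hue = (328 + 180) mod 360
= 508 mod 360
= 148°


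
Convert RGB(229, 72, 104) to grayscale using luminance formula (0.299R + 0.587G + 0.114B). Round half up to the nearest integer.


Gray = 0.299×R + 0.587×G + 0.114×B
Gray = 0.299×229 + 0.587×72 + 0.114×104
Gray = 68.471 + 42.264 + 11.856
Gray = 122.591 → round half up → 123
Gray = 123


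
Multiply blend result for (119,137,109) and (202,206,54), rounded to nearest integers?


Multiply: C = A×B/255, rounded to nearest integer
R: 119×202/255 = 24038/255 ≈ 94.267 → 94
G: 137×206/255 = 28222/255 ≈ 110.675 → 111
B: 109×54/255 = 5886/255 ≈ 23.082 → 23
= RGB(94, 111, 23)


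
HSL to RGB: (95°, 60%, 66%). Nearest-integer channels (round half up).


H=95°, S=0.60, L=0.66
C = (1-|2L-1|)×S = (1-|0.32|)×0.60 = 0.408
H' = H/60 = 95/60 ≈ 1.5833; X = C×(1-|H' mod 2 - 1|) = 0.17
m = L - C/2 = 0.66 - 0.204 = 0.456
Sector ⌊H'⌋ = 1 → (R',G',B') = (0.17, 0.408, 0.0)
RGB = ((R'+m)×255, (G'+m)×255, (B'+m)×255) = (159.63, 220.32, 116.28)
Round half up → RGB(160, 220, 116)


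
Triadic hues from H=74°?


Triadic: equally spaced at 120° intervals
H1 = 74°
H2 = (74 + 120) mod 360 = 194°
H3 = (74 + 240) mod 360 = 314°
Triadic = 74°, 194°, 314°


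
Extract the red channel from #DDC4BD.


Color: #DDC4BD
R = DD = 221
G = C4 = 196
B = BD = 189
Red = 221


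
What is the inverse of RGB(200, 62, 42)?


Invert: (255-R, 255-G, 255-B)
R: 255-200 = 55
G: 255-62 = 193
B: 255-42 = 213
= RGB(55, 193, 213)


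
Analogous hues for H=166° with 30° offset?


Base hue: 166°
Left analog: (166 - 30) mod 360 = 136°
Right analog: (166 + 30) mod 360 = 196°
Analogous hues = 136° and 196°


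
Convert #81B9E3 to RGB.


81 → 129 (R)
B9 → 185 (G)
E3 → 227 (B)
= RGB(129, 185, 227)


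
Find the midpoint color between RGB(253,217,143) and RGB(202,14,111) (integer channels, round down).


Midpoint: each channel = ⌊(C₁+C₂)/2⌋
R: ⌊(253+202)/2⌋ = 227
G: ⌊(217+14)/2⌋ = 115
B: ⌊(143+111)/2⌋ = 127
= RGB(227, 115, 127)


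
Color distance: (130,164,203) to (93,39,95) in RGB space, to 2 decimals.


d = √[(R₁-R₂)² + (G₁-G₂)² + (B₁-B₂)²]
d = √[(130-93)² + (164-39)² + (203-95)²]
d = √[1369 + 15625 + 11664]
d = √28658
d ≈ 169.29


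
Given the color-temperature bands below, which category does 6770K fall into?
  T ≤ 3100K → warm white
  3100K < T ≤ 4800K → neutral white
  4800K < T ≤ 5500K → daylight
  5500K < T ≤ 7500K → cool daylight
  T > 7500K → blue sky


Temperature: 6770K
5500K < 6770K ≤ 7500K → cool daylight
Classification: cool daylight


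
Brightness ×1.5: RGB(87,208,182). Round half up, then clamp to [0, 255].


Multiply each channel by 1.5, round half up, clamp to [0, 255]
R: 87×1.5 = 130.5 → round → 131
G: 208×1.5 = 312 → clamp → 255
B: 182×1.5 = 273 → clamp → 255
= RGB(131, 255, 255)


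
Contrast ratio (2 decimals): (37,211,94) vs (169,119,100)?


Linearize each sRGB channel c=v/255: c/12.92 if c ≤ 0.04045 else ((c+0.055)/1.055)^2.4
L = 0.2126×R_lin + 0.7152×G_lin + 0.0722×B_lin
Color 1 (37,211,94):
  R=37: 37/255≈0.1451 > 0.04045 → ((0.1451+0.055)/1.055)^2.4 ≈ 0.01850
  G=211: 211/255≈0.8275 > 0.04045 → ((0.8275+0.055)/1.055)^2.4 ≈ 0.65141
  B=94: 94/255≈0.3686 > 0.04045 → ((0.3686+0.055)/1.055)^2.4 ≈ 0.11193
  L1 = 0.2126×0.01850 + 0.7152×0.65141 + 0.0722×0.11193 ≈ 0.47790
Color 2 (169,119,100):
  R=169: 169/255≈0.6627 > 0.04045 → ((0.6627+0.055)/1.055)^2.4 ≈ 0.39676
  G=119: 119/255≈0.4667 > 0.04045 → ((0.4667+0.055)/1.055)^2.4 ≈ 0.18447
  B=100: 100/255≈0.3922 > 0.04045 → ((0.3922+0.055)/1.055)^2.4 ≈ 0.12744
  L2 = 0.2126×0.39676 + 0.7152×0.18447 + 0.0722×0.12744 ≈ 0.22549
Lighter = 0.47790, Darker = 0.22549
Ratio = (L_lighter + 0.05) / (L_darker + 0.05)
Ratio = (0.47790 + 0.05) / (0.22549 + 0.05) = 0.52790 / 0.27549 ≈ 1.9162
Ratio ≈ 1.92:1


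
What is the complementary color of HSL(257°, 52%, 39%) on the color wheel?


Complement = opposite side of color wheel = hue + 180°
H' = (257 + 180) mod 360 = 77°
S and L unchanged.
= HSL(77°, 52%, 39%)


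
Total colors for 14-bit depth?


Colors = 2^bits = 2^14
= 16,384 colors


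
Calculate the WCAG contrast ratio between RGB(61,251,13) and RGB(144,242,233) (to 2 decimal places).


Linearize each sRGB channel c=v/255: c/12.92 if c ≤ 0.04045 else ((c+0.055)/1.055)^2.4
L = 0.2126×R_lin + 0.7152×G_lin + 0.0722×B_lin
Color 1 (61,251,13):
  R=61: 61/255≈0.2392 > 0.04045 → ((0.2392+0.055)/1.055)^2.4 ≈ 0.04667
  G=251: 251/255≈0.9843 > 0.04045 → ((0.9843+0.055)/1.055)^2.4 ≈ 0.96469
  B=13: 13/255≈0.0510 > 0.04045 → ((0.0510+0.055)/1.055)^2.4 ≈ 0.00402
  L1 = 0.2126×0.04667 + 0.7152×0.96469 + 0.0722×0.00402 ≈ 0.70016
Color 2 (144,242,233):
  R=144: 144/255≈0.5647 > 0.04045 → ((0.5647+0.055)/1.055)^2.4 ≈ 0.27889
  G=242: 242/255≈0.9490 > 0.04045 → ((0.9490+0.055)/1.055)^2.4 ≈ 0.88792
  B=233: 233/255≈0.9137 > 0.04045 → ((0.9137+0.055)/1.055)^2.4 ≈ 0.81485
  L2 = 0.2126×0.27889 + 0.7152×0.88792 + 0.0722×0.81485 ≈ 0.75317
Lighter = 0.75317, Darker = 0.70016
Ratio = (L_lighter + 0.05) / (L_darker + 0.05)
Ratio = (0.75317 + 0.05) / (0.70016 + 0.05) = 0.80317 / 0.75016 ≈ 1.0707
Ratio ≈ 1.07:1


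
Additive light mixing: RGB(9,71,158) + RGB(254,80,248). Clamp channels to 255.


Additive: each channel = min(255, C₁+C₂)
R: 9+254 = 263 → 255
G: 71+80 = 151 → 151
B: 158+248 = 406 → 255
= RGB(255, 151, 255)


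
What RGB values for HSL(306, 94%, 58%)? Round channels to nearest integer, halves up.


H=306°, S=0.94, L=0.58
C = (1-|2L-1|)×S = (1-|0.16|)×0.94 = 0.7896
H' = H/60 = 306/60 ≈ 5.1000; X = C×(1-|H' mod 2 - 1|) = 0.71064
m = L - C/2 = 0.58 - 0.3948 = 0.1852
Sector ⌊H'⌋ = 5 → (R',G',B') = (0.7896, 0.0, 0.71064)
RGB = ((R'+m)×255, (G'+m)×255, (B'+m)×255) = (248.574, 47.226, 228.4392)
Round half up → RGB(249, 47, 228)


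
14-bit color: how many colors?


Colors = 2^bits = 2^14
= 16,384 colors


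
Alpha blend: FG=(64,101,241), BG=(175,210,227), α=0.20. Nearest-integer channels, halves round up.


C = α×F + (1-α)×B, with 1-α = 0.80
R: 0.20×64 + 0.80×175 = 12.80 + 140.00 = 152.80 → 153
G: 0.20×101 + 0.80×210 = 20.20 + 168.00 = 188.20 → 188
B: 0.20×241 + 0.80×227 = 48.20 + 181.60 = 229.80 → 230
= RGB(153, 188, 230)


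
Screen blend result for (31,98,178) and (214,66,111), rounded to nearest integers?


Screen: C = 255 - (255-A)×(255-B)/255, rounded to nearest integer
R: 255 - (255-31)×(255-214)/255 = 255 - 9184/255 ≈ 255 - 36.016 = 218.984 → 219
G: 255 - (255-98)×(255-66)/255 = 255 - 29673/255 ≈ 255 - 116.365 = 138.635 → 139
B: 255 - (255-178)×(255-111)/255 = 255 - 11088/255 ≈ 255 - 43.482 = 211.518 → 212
= RGB(219, 139, 212)


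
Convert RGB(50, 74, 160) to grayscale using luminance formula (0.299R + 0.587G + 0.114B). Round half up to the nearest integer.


Gray = 0.299×R + 0.587×G + 0.114×B
Gray = 0.299×50 + 0.587×74 + 0.114×160
Gray = 14.950 + 43.438 + 18.240
Gray = 76.628 → round half up → 77
Gray = 77


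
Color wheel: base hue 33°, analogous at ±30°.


Base hue: 33°
Left analog: (33 - 30) mod 360 = 3°
Right analog: (33 + 30) mod 360 = 63°
Analogous hues = 3° and 63°


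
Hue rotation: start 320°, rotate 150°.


New hue = (H + rotation) mod 360
New hue = (320 + 150) mod 360
= 470 mod 360
= 110°


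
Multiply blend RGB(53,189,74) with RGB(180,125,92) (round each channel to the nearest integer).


Multiply: C = A×B/255, rounded to nearest integer
R: 53×180/255 = 9540/255 ≈ 37.412 → 37
G: 189×125/255 = 23625/255 ≈ 92.647 → 93
B: 74×92/255 = 6808/255 ≈ 26.698 → 27
= RGB(37, 93, 27)


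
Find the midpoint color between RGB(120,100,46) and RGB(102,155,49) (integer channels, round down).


Midpoint: each channel = ⌊(C₁+C₂)/2⌋
R: ⌊(120+102)/2⌋ = 111
G: ⌊(100+155)/2⌋ = 127
B: ⌊(46+49)/2⌋ = 47
= RGB(111, 127, 47)


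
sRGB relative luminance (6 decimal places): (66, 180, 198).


Linearize each channel (sRGB transfer function): c = v/255; c_lin = c/12.92 if c ≤ 0.04045, else ((c+0.055)/1.055)^2.4
  R: 66/255 ≈ 0.258824 > 0.04045 → ((0.258824+0.055)/1.055)^2.4 ≈ 0.054480
  G: 180/255 ≈ 0.705882 > 0.04045 → ((0.705882+0.055)/1.055)^2.4 ≈ 0.456411
  B: 198/255 ≈ 0.776471 > 0.04045 → ((0.776471+0.055)/1.055)^2.4 ≈ 0.564712
R_lin = 0.054480, G_lin = 0.456411, B_lin = 0.564712
L = 0.2126×R + 0.7152×G + 0.0722×B
L = 0.2126×0.054480 + 0.7152×0.456411 + 0.0722×0.564712
L ≈ 0.378780


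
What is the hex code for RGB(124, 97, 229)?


R = 124 → 7C (hex)
G = 97 → 61 (hex)
B = 229 → E5 (hex)
Hex = #7C61E5


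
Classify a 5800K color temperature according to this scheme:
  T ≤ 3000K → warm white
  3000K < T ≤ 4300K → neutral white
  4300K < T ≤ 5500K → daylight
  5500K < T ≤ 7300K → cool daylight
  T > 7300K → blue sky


Temperature: 5800K
5500K < 5800K ≤ 7300K → cool daylight
Classification: cool daylight


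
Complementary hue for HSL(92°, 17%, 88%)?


Complement = opposite side of color wheel = hue + 180°
H' = (92 + 180) mod 360 = 272°
S and L unchanged.
= HSL(272°, 17%, 88%)


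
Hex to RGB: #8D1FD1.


8D → 141 (R)
1F → 31 (G)
D1 → 209 (B)
= RGB(141, 31, 209)


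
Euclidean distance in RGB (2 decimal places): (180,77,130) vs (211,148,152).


d = √[(R₁-R₂)² + (G₁-G₂)² + (B₁-B₂)²]
d = √[(180-211)² + (77-148)² + (130-152)²]
d = √[961 + 5041 + 484]
d = √6486
d ≈ 80.54


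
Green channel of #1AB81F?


Color: #1AB81F
R = 1A = 26
G = B8 = 184
B = 1F = 31
Green = 184


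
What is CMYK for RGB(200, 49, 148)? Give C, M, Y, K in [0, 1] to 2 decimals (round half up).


R'=200/255≈0.7843, G'=49/255≈0.1922, B'=148/255≈0.5804
K = 1 - max(R',G',B') = 1 - 200/255 = 55/255 = 0.21568… → 0.22
(1-R'-K)/(1-K) simplifies to (max-R)/max with max = 200:
C = (200-200)/200 = 0/200 = 0 → 0.00
M = (200-49)/200 = 151/200 = 0.755 → 0.76
Y = (200-148)/200 = 52/200 = 0.26 → 0.26
= CMYK(0.00, 0.76, 0.26, 0.22)


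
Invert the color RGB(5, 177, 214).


Invert: (255-R, 255-G, 255-B)
R: 255-5 = 250
G: 255-177 = 78
B: 255-214 = 41
= RGB(250, 78, 41)


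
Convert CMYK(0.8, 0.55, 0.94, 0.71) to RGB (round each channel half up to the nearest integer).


R = 255 × (1-C) × (1-K) = 255 × 0.20 × 0.29 = 14.79 → 15
G = 255 × (1-M) × (1-K) = 255 × 0.45 × 0.29 = 33.2775 → 33
B = 255 × (1-Y) × (1-K) = 255 × 0.06 × 0.29 = 4.437 → 4
= RGB(15, 33, 4)


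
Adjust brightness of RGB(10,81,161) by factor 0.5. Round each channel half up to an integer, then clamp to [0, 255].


Multiply each channel by 0.5, round half up, clamp to [0, 255]
R: 10×0.5 = 5
G: 81×0.5 = 40.5 → round → 41
B: 161×0.5 = 80.5 → round → 81
= RGB(5, 41, 81)


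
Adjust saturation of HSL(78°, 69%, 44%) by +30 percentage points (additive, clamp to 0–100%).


Original S = 69%
Adjustment = +30 percentage points
New S = 69 + (30) = 99
Clamp to [0, 100] → 99
= HSL(78°, 99%, 44%)


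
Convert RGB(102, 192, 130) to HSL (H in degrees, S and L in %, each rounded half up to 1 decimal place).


Normalize: R'=102/255≈0.4000, G'=192/255≈0.7529, B'=130/255≈0.5098
Max=192/255, Min=102/255, Δ=Max-Min=90/255
L = (Max+Min)/2 = (192+102)/510 = 294/510 = 0.57647… → L = 57.6%
L > 0.5 → S = Δ/(2-Max-Min) = 90/(510-192-102) = 90/216 = 0.41666… → S = 41.7%
(the 1/255 factors cancel in S and H, so raw channel differences can be used)
Max is G' → H = 60 × ((B-R)/Δ + 2) = 60 × ((130-102)/90 + 2)
  28/90 + 2 = 0.3111… + 2 = 2.3111…
  H = 60 × 2.3111… = 138.666…° → H = 138.7°
= HSL(138.7°, 41.7%, 57.6%)


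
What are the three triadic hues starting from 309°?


Triadic: equally spaced at 120° intervals
H1 = 309°
H2 = (309 + 120) mod 360 = 69°
H3 = (309 + 240) mod 360 = 189°
Triadic = 309°, 69°, 189°


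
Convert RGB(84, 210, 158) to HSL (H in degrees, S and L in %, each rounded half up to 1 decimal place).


Normalize: R'=84/255≈0.3294, G'=210/255≈0.8235, B'=158/255≈0.6196
Max=210/255, Min=84/255, Δ=Max-Min=126/255
L = (Max+Min)/2 = (210+84)/510 = 294/510 = 0.57647… → L = 57.6%
L > 0.5 → S = Δ/(2-Max-Min) = 126/(510-210-84) = 126/216 = 0.58333… → S = 58.3%
(the 1/255 factors cancel in S and H, so raw channel differences can be used)
Max is G' → H = 60 × ((B-R)/Δ + 2) = 60 × ((158-84)/126 + 2)
  74/126 + 2 = 0.5873… + 2 = 2.5873…
  H = 60 × 2.5873… = 155.238…° → H = 155.2°
= HSL(155.2°, 58.3%, 57.6%)


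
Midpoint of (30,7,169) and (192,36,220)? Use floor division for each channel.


Midpoint: each channel = ⌊(C₁+C₂)/2⌋
R: ⌊(30+192)/2⌋ = 111
G: ⌊(7+36)/2⌋ = 21
B: ⌊(169+220)/2⌋ = 194
= RGB(111, 21, 194)


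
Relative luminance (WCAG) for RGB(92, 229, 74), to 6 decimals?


Linearize each channel (sRGB transfer function): c = v/255; c_lin = c/12.92 if c ≤ 0.04045, else ((c+0.055)/1.055)^2.4
  R: 92/255 ≈ 0.360784 > 0.04045 → ((0.360784+0.055)/1.055)^2.4 ≈ 0.107023
  G: 229/255 ≈ 0.898039 > 0.04045 → ((0.898039+0.055)/1.055)^2.4 ≈ 0.783538
  B: 74/255 ≈ 0.290196 > 0.04045 → ((0.290196+0.055)/1.055)^2.4 ≈ 0.068478
R_lin = 0.107023, G_lin = 0.783538, B_lin = 0.068478
L = 0.2126×R + 0.7152×G + 0.0722×B
L = 0.2126×0.107023 + 0.7152×0.783538 + 0.0722×0.068478
L ≈ 0.588083


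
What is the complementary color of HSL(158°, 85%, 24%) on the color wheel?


Complement = opposite side of color wheel = hue + 180°
H' = (158 + 180) mod 360 = 338°
S and L unchanged.
= HSL(338°, 85%, 24%)


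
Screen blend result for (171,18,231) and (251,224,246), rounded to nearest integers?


Screen: C = 255 - (255-A)×(255-B)/255, rounded to nearest integer
R: 255 - (255-171)×(255-251)/255 = 255 - 336/255 ≈ 255 - 1.318 = 253.682 → 254
G: 255 - (255-18)×(255-224)/255 = 255 - 7347/255 ≈ 255 - 28.812 = 226.188 → 226
B: 255 - (255-231)×(255-246)/255 = 255 - 216/255 ≈ 255 - 0.847 = 254.153 → 254
= RGB(254, 226, 254)


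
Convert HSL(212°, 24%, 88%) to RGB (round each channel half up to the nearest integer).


H=212°, S=0.24, L=0.88
C = (1-|2L-1|)×S = (1-|0.76|)×0.24 = 0.0576
H' = H/60 = 212/60 ≈ 3.5333; X = C×(1-|H' mod 2 - 1|) = 0.02688
m = L - C/2 = 0.88 - 0.0288 = 0.8512
Sector ⌊H'⌋ = 3 → (R',G',B') = (0.0, 0.02688, 0.0576)
RGB = ((R'+m)×255, (G'+m)×255, (B'+m)×255) = (217.056, 223.9104, 231.744)
Round half up → RGB(217, 224, 232)


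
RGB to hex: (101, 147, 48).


R = 101 → 65 (hex)
G = 147 → 93 (hex)
B = 48 → 30 (hex)
Hex = #659330


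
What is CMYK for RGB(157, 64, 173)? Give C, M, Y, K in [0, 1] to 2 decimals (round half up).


R'=157/255≈0.6157, G'=64/255≈0.2510, B'=173/255≈0.6784
K = 1 - max(R',G',B') = 1 - 173/255 = 82/255 = 0.32156… → 0.32
(1-R'-K)/(1-K) simplifies to (max-R)/max with max = 173:
C = (173-157)/173 = 16/173 = 0.09248… → 0.09
M = (173-64)/173 = 109/173 = 0.63005… → 0.63
Y = (173-173)/173 = 0/173 = 0 → 0.00
= CMYK(0.09, 0.63, 0.00, 0.32)


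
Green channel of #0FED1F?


Color: #0FED1F
R = 0F = 15
G = ED = 237
B = 1F = 31
Green = 237


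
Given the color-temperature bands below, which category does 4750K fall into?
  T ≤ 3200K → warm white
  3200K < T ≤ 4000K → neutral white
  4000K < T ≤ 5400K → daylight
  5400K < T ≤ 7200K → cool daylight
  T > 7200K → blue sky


Temperature: 4750K
4000K < 4750K ≤ 5400K → daylight
Classification: daylight


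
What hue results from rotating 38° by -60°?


New hue = (H + rotation) mod 360
New hue = (38 -60) mod 360
= -22 mod 360
= 338°


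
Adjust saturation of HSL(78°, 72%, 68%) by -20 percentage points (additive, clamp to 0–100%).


Original S = 72%
Adjustment = -20 percentage points
New S = 72 + (-20) = 52
Clamp to [0, 100] → 52
= HSL(78°, 52%, 68%)


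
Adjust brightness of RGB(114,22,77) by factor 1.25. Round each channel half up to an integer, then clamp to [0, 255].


Multiply each channel by 1.25, round half up, clamp to [0, 255]
R: 114×1.25 = 142.5 → round → 143
G: 22×1.25 = 27.5 → round → 28
B: 77×1.25 = 96.25 → round → 96
= RGB(143, 28, 96)


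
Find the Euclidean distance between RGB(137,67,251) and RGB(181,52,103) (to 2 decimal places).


d = √[(R₁-R₂)² + (G₁-G₂)² + (B₁-B₂)²]
d = √[(137-181)² + (67-52)² + (251-103)²]
d = √[1936 + 225 + 21904]
d = √24065
d ≈ 155.13


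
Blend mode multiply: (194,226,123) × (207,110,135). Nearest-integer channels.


Multiply: C = A×B/255, rounded to nearest integer
R: 194×207/255 = 40158/255 ≈ 157.482 → 157
G: 226×110/255 = 24860/255 ≈ 97.490 → 97
B: 123×135/255 = 16605/255 ≈ 65.118 → 65
= RGB(157, 97, 65)


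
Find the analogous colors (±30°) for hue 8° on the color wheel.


Base hue: 8°
Left analog: (8 - 30) mod 360 = 338°
Right analog: (8 + 30) mod 360 = 38°
Analogous hues = 338° and 38°


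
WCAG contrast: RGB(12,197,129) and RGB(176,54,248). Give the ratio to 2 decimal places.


Linearize each sRGB channel c=v/255: c/12.92 if c ≤ 0.04045 else ((c+0.055)/1.055)^2.4
L = 0.2126×R_lin + 0.7152×G_lin + 0.0722×B_lin
Color 1 (12,197,129):
  R=12: 12/255≈0.0471 > 0.04045 → ((0.0471+0.055)/1.055)^2.4 ≈ 0.00368
  G=197: 197/255≈0.7725 > 0.04045 → ((0.7725+0.055)/1.055)^2.4 ≈ 0.55834
  B=129: 129/255≈0.5059 > 0.04045 → ((0.5059+0.055)/1.055)^2.4 ≈ 0.21953
  L1 = 0.2126×0.00368 + 0.7152×0.55834 + 0.0722×0.21953 ≈ 0.41596
Color 2 (176,54,248):
  R=176: 176/255≈0.6902 > 0.04045 → ((0.6902+0.055)/1.055)^2.4 ≈ 0.43415
  G=54: 54/255≈0.2118 > 0.04045 → ((0.2118+0.055)/1.055)^2.4 ≈ 0.03689
  B=248: 248/255≈0.9725 > 0.04045 → ((0.9725+0.055)/1.055)^2.4 ≈ 0.93869
  L2 = 0.2126×0.43415 + 0.7152×0.03689 + 0.0722×0.93869 ≈ 0.18646
Lighter = 0.41596, Darker = 0.18646
Ratio = (L_lighter + 0.05) / (L_darker + 0.05)
Ratio = (0.41596 + 0.05) / (0.18646 + 0.05) = 0.46596 / 0.23646 ≈ 1.9706
Ratio ≈ 1.97:1


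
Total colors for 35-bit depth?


Colors = 2^bits = 2^35
= 34,359,738,368 colors


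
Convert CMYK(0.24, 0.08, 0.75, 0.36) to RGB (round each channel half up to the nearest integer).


R = 255 × (1-C) × (1-K) = 255 × 0.76 × 0.64 = 124.032 → 124
G = 255 × (1-M) × (1-K) = 255 × 0.92 × 0.64 = 150.144 → 150
B = 255 × (1-Y) × (1-K) = 255 × 0.25 × 0.64 = 40.8 → 41
= RGB(124, 150, 41)


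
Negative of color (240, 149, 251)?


Invert: (255-R, 255-G, 255-B)
R: 255-240 = 15
G: 255-149 = 106
B: 255-251 = 4
= RGB(15, 106, 4)


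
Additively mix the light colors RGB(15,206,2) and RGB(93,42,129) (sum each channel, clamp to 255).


Additive: each channel = min(255, C₁+C₂)
R: 15+93 = 108 → 108
G: 206+42 = 248 → 248
B: 2+129 = 131 → 131
= RGB(108, 248, 131)


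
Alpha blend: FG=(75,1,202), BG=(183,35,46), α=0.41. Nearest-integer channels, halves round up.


C = α×F + (1-α)×B, with 1-α = 0.59
R: 0.41×75 + 0.59×183 = 30.75 + 107.97 = 138.72 → 139
G: 0.41×1 + 0.59×35 = 0.41 + 20.65 = 21.06 → 21
B: 0.41×202 + 0.59×46 = 82.82 + 27.14 = 109.96 → 110
= RGB(139, 21, 110)


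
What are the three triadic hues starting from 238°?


Triadic: equally spaced at 120° intervals
H1 = 238°
H2 = (238 + 120) mod 360 = 358°
H3 = (238 + 240) mod 360 = 118°
Triadic = 238°, 358°, 118°


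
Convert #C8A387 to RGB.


C8 → 200 (R)
A3 → 163 (G)
87 → 135 (B)
= RGB(200, 163, 135)


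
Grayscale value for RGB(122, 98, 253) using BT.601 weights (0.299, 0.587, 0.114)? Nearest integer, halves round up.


Gray = 0.299×R + 0.587×G + 0.114×B
Gray = 0.299×122 + 0.587×98 + 0.114×253
Gray = 36.478 + 57.526 + 28.842
Gray = 122.846 → round half up → 123
Gray = 123


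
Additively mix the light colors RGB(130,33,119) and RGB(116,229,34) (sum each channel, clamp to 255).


Additive: each channel = min(255, C₁+C₂)
R: 130+116 = 246 → 246
G: 33+229 = 262 → 255
B: 119+34 = 153 → 153
= RGB(246, 255, 153)


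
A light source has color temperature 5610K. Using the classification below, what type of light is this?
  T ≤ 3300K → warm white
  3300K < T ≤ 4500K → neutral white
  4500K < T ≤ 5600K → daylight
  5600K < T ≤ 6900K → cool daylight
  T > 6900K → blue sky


Temperature: 5610K
5600K < 5610K ≤ 6900K → cool daylight
Classification: cool daylight


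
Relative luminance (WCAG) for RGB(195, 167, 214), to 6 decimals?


Linearize each channel (sRGB transfer function): c = v/255; c_lin = c/12.92 if c ≤ 0.04045, else ((c+0.055)/1.055)^2.4
  R: 195/255 ≈ 0.764706 > 0.04045 → ((0.764706+0.055)/1.055)^2.4 ≈ 0.545724
  G: 167/255 ≈ 0.654902 > 0.04045 → ((0.654902+0.055)/1.055)^2.4 ≈ 0.386429
  B: 214/255 ≈ 0.839216 > 0.04045 → ((0.839216+0.055)/1.055)^2.4 ≈ 0.672443
R_lin = 0.545724, G_lin = 0.386429, B_lin = 0.672443
L = 0.2126×R + 0.7152×G + 0.0722×B
L = 0.2126×0.545724 + 0.7152×0.386429 + 0.0722×0.672443
L ≈ 0.440946


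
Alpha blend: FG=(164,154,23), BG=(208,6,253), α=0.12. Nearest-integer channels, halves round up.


C = α×F + (1-α)×B, with 1-α = 0.88
R: 0.12×164 + 0.88×208 = 19.68 + 183.04 = 202.72 → 203
G: 0.12×154 + 0.88×6 = 18.48 + 5.28 = 23.76 → 24
B: 0.12×23 + 0.88×253 = 2.76 + 222.64 = 225.40 → 225
= RGB(203, 24, 225)


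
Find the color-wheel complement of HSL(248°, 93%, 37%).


Complement = opposite side of color wheel = hue + 180°
H' = (248 + 180) mod 360 = 68°
S and L unchanged.
= HSL(68°, 93%, 37%)


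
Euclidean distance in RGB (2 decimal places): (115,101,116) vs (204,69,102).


d = √[(R₁-R₂)² + (G₁-G₂)² + (B₁-B₂)²]
d = √[(115-204)² + (101-69)² + (116-102)²]
d = √[7921 + 1024 + 196]
d = √9141
d ≈ 95.61


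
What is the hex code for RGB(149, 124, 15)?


R = 149 → 95 (hex)
G = 124 → 7C (hex)
B = 15 → 0F (hex)
Hex = #957C0F


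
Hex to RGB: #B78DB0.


B7 → 183 (R)
8D → 141 (G)
B0 → 176 (B)
= RGB(183, 141, 176)


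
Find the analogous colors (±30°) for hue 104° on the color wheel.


Base hue: 104°
Left analog: (104 - 30) mod 360 = 74°
Right analog: (104 + 30) mod 360 = 134°
Analogous hues = 74° and 134°


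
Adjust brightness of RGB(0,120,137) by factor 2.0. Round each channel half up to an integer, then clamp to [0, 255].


Multiply each channel by 2.0, round half up, clamp to [0, 255]
R: 0×2.0 = 0
G: 120×2.0 = 240
B: 137×2.0 = 274 → clamp → 255
= RGB(0, 240, 255)


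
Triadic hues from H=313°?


Triadic: equally spaced at 120° intervals
H1 = 313°
H2 = (313 + 120) mod 360 = 73°
H3 = (313 + 240) mod 360 = 193°
Triadic = 313°, 73°, 193°


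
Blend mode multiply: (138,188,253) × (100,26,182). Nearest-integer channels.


Multiply: C = A×B/255, rounded to nearest integer
R: 138×100/255 = 13800/255 ≈ 54.118 → 54
G: 188×26/255 = 4888/255 ≈ 19.169 → 19
B: 253×182/255 = 46046/255 ≈ 180.573 → 181
= RGB(54, 19, 181)


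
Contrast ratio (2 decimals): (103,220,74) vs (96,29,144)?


Linearize each sRGB channel c=v/255: c/12.92 if c ≤ 0.04045 else ((c+0.055)/1.055)^2.4
L = 0.2126×R_lin + 0.7152×G_lin + 0.0722×B_lin
Color 1 (103,220,74):
  R=103: 103/255≈0.4039 > 0.04045 → ((0.4039+0.055)/1.055)^2.4 ≈ 0.13563
  G=220: 220/255≈0.8627 > 0.04045 → ((0.8627+0.055)/1.055)^2.4 ≈ 0.71569
  B=74: 74/255≈0.2902 > 0.04045 → ((0.2902+0.055)/1.055)^2.4 ≈ 0.06848
  L1 = 0.2126×0.13563 + 0.7152×0.71569 + 0.0722×0.06848 ≈ 0.54564
Color 2 (96,29,144):
  R=96: 96/255≈0.3765 > 0.04045 → ((0.3765+0.055)/1.055)^2.4 ≈ 0.11697
  G=29: 29/255≈0.1137 > 0.04045 → ((0.1137+0.055)/1.055)^2.4 ≈ 0.01229
  B=144: 144/255≈0.5647 > 0.04045 → ((0.5647+0.055)/1.055)^2.4 ≈ 0.27889
  L2 = 0.2126×0.11697 + 0.7152×0.01229 + 0.0722×0.27889 ≈ 0.05379
Lighter = 0.54564, Darker = 0.05379
Ratio = (L_lighter + 0.05) / (L_darker + 0.05)
Ratio = (0.54564 + 0.05) / (0.05379 + 0.05) = 0.59564 / 0.10379 ≈ 5.7389
Ratio ≈ 5.74:1


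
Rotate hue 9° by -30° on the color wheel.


New hue = (H + rotation) mod 360
New hue = (9 -30) mod 360
= -21 mod 360
= 339°


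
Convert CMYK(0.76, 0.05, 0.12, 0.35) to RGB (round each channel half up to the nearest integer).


R = 255 × (1-C) × (1-K) = 255 × 0.24 × 0.65 = 39.78 → 40
G = 255 × (1-M) × (1-K) = 255 × 0.95 × 0.65 = 157.4625 → 157
B = 255 × (1-Y) × (1-K) = 255 × 0.88 × 0.65 = 145.86 → 146
= RGB(40, 157, 146)


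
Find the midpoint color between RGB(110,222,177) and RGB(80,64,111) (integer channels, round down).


Midpoint: each channel = ⌊(C₁+C₂)/2⌋
R: ⌊(110+80)/2⌋ = 95
G: ⌊(222+64)/2⌋ = 143
B: ⌊(177+111)/2⌋ = 144
= RGB(95, 143, 144)


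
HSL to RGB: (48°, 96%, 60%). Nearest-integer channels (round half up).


H=48°, S=0.96, L=0.60
C = (1-|2L-1|)×S = (1-|0.20|)×0.96 = 0.768
H' = H/60 = 48/60 ≈ 0.8000; X = C×(1-|H' mod 2 - 1|) = 0.6144
m = L - C/2 = 0.60 - 0.384 = 0.216
Sector ⌊H'⌋ = 0 → (R',G',B') = (0.768, 0.6144, 0.0)
RGB = ((R'+m)×255, (G'+m)×255, (B'+m)×255) = (250.92, 211.752, 55.08)
Round half up → RGB(251, 212, 55)


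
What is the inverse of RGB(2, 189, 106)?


Invert: (255-R, 255-G, 255-B)
R: 255-2 = 253
G: 255-189 = 66
B: 255-106 = 149
= RGB(253, 66, 149)


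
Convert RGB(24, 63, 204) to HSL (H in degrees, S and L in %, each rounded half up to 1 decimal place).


Normalize: R'=24/255≈0.0941, G'=63/255≈0.2471, B'=204/255≈0.8000
Max=204/255, Min=24/255, Δ=Max-Min=180/255
L = (Max+Min)/2 = (204+24)/510 = 228/510 = 0.44705… → L = 44.7%
L ≤ 0.5 → S = Δ/(Max+Min) = 180/(204+24) = 180/228 = 0.78947… → S = 78.9%
(the 1/255 factors cancel in S and H, so raw channel differences can be used)
Max is B' → H = 60 × ((R-G)/Δ + 4) = 60 × ((24-63)/180 + 4)
  -39/180 + 4 = -0.2166… + 4 = 3.7833…
  H = 60 × 3.7833… = 227° → H = 227.0°
= HSL(227.0°, 78.9%, 44.7%)


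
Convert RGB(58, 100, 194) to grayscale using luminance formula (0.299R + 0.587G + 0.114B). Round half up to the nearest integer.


Gray = 0.299×R + 0.587×G + 0.114×B
Gray = 0.299×58 + 0.587×100 + 0.114×194
Gray = 17.342 + 58.700 + 22.116
Gray = 98.158 → round half up → 98
Gray = 98


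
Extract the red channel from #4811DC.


Color: #4811DC
R = 48 = 72
G = 11 = 17
B = DC = 220
Red = 72


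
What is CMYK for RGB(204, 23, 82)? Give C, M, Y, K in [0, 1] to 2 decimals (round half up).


R'=204/255≈0.8000, G'=23/255≈0.0902, B'=82/255≈0.3216
K = 1 - max(R',G',B') = 1 - 204/255 = 51/255 = 0.2 → 0.20
(1-R'-K)/(1-K) simplifies to (max-R)/max with max = 204:
C = (204-204)/204 = 0/204 = 0 → 0.00
M = (204-23)/204 = 181/204 = 0.88725… → 0.89
Y = (204-82)/204 = 122/204 = 0.59803… → 0.60
= CMYK(0.00, 0.89, 0.60, 0.20)


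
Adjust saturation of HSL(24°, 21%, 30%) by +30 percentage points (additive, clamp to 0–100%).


Original S = 21%
Adjustment = +30 percentage points
New S = 21 + (30) = 51
Clamp to [0, 100] → 51
= HSL(24°, 51%, 30%)


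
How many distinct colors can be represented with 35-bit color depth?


Colors = 2^bits = 2^35
= 34,359,738,368 colors


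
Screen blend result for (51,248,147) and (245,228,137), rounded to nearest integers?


Screen: C = 255 - (255-A)×(255-B)/255, rounded to nearest integer
R: 255 - (255-51)×(255-245)/255 = 255 - 2040/255 ≈ 255 - 8.000 = 247.000 → 247
G: 255 - (255-248)×(255-228)/255 = 255 - 189/255 ≈ 255 - 0.741 = 254.259 → 254
B: 255 - (255-147)×(255-137)/255 = 255 - 12744/255 ≈ 255 - 49.976 = 205.024 → 205
= RGB(247, 254, 205)


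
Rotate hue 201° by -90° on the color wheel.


New hue = (H + rotation) mod 360
New hue = (201 -90) mod 360
= 111 mod 360
= 111°


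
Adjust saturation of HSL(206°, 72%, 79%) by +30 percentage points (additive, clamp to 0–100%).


Original S = 72%
Adjustment = +30 percentage points
New S = 72 + (30) = 102
Clamp to [0, 100] → 100
= HSL(206°, 100%, 79%)


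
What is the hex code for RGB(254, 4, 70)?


R = 254 → FE (hex)
G = 4 → 04 (hex)
B = 70 → 46 (hex)
Hex = #FE0446


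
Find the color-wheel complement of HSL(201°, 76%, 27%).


Complement = opposite side of color wheel = hue + 180°
H' = (201 + 180) mod 360 = 21°
S and L unchanged.
= HSL(21°, 76%, 27%)


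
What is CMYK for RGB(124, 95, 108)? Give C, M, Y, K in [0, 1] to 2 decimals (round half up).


R'=124/255≈0.4863, G'=95/255≈0.3725, B'=108/255≈0.4235
K = 1 - max(R',G',B') = 1 - 124/255 = 131/255 = 0.51372… → 0.51
(1-R'-K)/(1-K) simplifies to (max-R)/max with max = 124:
C = (124-124)/124 = 0/124 = 0 → 0.00
M = (124-95)/124 = 29/124 = 0.23387… → 0.23
Y = (124-108)/124 = 16/124 = 0.12903… → 0.13
= CMYK(0.00, 0.23, 0.13, 0.51)


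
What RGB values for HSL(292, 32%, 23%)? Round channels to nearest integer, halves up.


H=292°, S=0.32, L=0.23
C = (1-|2L-1|)×S = (1-|-0.54|)×0.32 = 0.1472
H' = H/60 = 292/60 ≈ 4.8667; X = C×(1-|H' mod 2 - 1|) ≈ 0.1276
m = L - C/2 = 0.23 - 0.0736 = 0.1564
Sector ⌊H'⌋ = 4 → (R',G',B') = (≈0.1276, 0.0, 0.1472)
RGB = ((R'+m)×255, (G'+m)×255, (B'+m)×255) = (72.4132, 39.882, 77.418)
Round half up → RGB(72, 40, 77)


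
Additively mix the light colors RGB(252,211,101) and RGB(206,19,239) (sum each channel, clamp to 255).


Additive: each channel = min(255, C₁+C₂)
R: 252+206 = 458 → 255
G: 211+19 = 230 → 230
B: 101+239 = 340 → 255
= RGB(255, 230, 255)


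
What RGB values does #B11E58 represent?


B1 → 177 (R)
1E → 30 (G)
58 → 88 (B)
= RGB(177, 30, 88)


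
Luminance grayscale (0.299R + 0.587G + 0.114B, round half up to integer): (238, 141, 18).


Gray = 0.299×R + 0.587×G + 0.114×B
Gray = 0.299×238 + 0.587×141 + 0.114×18
Gray = 71.162 + 82.767 + 2.052
Gray = 155.981 → round half up → 156
Gray = 156


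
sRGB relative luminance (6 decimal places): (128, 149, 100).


Linearize each channel (sRGB transfer function): c = v/255; c_lin = c/12.92 if c ≤ 0.04045, else ((c+0.055)/1.055)^2.4
  R: 128/255 ≈ 0.501961 > 0.04045 → ((0.501961+0.055)/1.055)^2.4 ≈ 0.215861
  G: 149/255 ≈ 0.584314 > 0.04045 → ((0.584314+0.055)/1.055)^2.4 ≈ 0.300544
  B: 100/255 ≈ 0.392157 > 0.04045 → ((0.392157+0.055)/1.055)^2.4 ≈ 0.127438
R_lin = 0.215861, G_lin = 0.300544, B_lin = 0.127438
L = 0.2126×R + 0.7152×G + 0.0722×B
L = 0.2126×0.215861 + 0.7152×0.300544 + 0.0722×0.127438
L ≈ 0.270042


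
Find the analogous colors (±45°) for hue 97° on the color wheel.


Base hue: 97°
Left analog: (97 - 45) mod 360 = 52°
Right analog: (97 + 45) mod 360 = 142°
Analogous hues = 52° and 142°


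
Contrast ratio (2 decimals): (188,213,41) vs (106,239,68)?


Linearize each sRGB channel c=v/255: c/12.92 if c ≤ 0.04045 else ((c+0.055)/1.055)^2.4
L = 0.2126×R_lin + 0.7152×G_lin + 0.0722×B_lin
Color 1 (188,213,41):
  R=188: 188/255≈0.7373 > 0.04045 → ((0.7373+0.055)/1.055)^2.4 ≈ 0.50289
  G=213: 213/255≈0.8353 > 0.04045 → ((0.8353+0.055)/1.055)^2.4 ≈ 0.66539
  B=41: 41/255≈0.1608 > 0.04045 → ((0.1608+0.055)/1.055)^2.4 ≈ 0.02217
  L1 = 0.2126×0.50289 + 0.7152×0.66539 + 0.0722×0.02217 ≈ 0.58440
Color 2 (106,239,68):
  R=106: 106/255≈0.4157 > 0.04045 → ((0.4157+0.055)/1.055)^2.4 ≈ 0.14413
  G=239: 239/255≈0.9373 > 0.04045 → ((0.9373+0.055)/1.055)^2.4 ≈ 0.86316
  B=68: 68/255≈0.2667 > 0.04045 → ((0.2667+0.055)/1.055)^2.4 ≈ 0.05781
  L2 = 0.2126×0.14413 + 0.7152×0.86316 + 0.0722×0.05781 ≈ 0.65215
Lighter = 0.65215, Darker = 0.58440
Ratio = (L_lighter + 0.05) / (L_darker + 0.05)
Ratio = (0.65215 + 0.05) / (0.58440 + 0.05) = 0.70215 / 0.63440 ≈ 1.1068
Ratio ≈ 1.11:1


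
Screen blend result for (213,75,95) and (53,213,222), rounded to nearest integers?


Screen: C = 255 - (255-A)×(255-B)/255, rounded to nearest integer
R: 255 - (255-213)×(255-53)/255 = 255 - 8484/255 ≈ 255 - 33.271 = 221.729 → 222
G: 255 - (255-75)×(255-213)/255 = 255 - 7560/255 ≈ 255 - 29.647 = 225.353 → 225
B: 255 - (255-95)×(255-222)/255 = 255 - 5280/255 ≈ 255 - 20.706 = 234.294 → 234
= RGB(222, 225, 234)


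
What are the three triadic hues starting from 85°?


Triadic: equally spaced at 120° intervals
H1 = 85°
H2 = (85 + 120) mod 360 = 205°
H3 = (85 + 240) mod 360 = 325°
Triadic = 85°, 205°, 325°


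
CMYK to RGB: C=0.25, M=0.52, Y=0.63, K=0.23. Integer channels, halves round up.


R = 255 × (1-C) × (1-K) = 255 × 0.75 × 0.77 = 147.2625 → 147
G = 255 × (1-M) × (1-K) = 255 × 0.48 × 0.77 = 94.248 → 94
B = 255 × (1-Y) × (1-K) = 255 × 0.37 × 0.77 = 72.6495 → 73
= RGB(147, 94, 73)


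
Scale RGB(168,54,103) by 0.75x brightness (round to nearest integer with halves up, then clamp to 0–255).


Multiply each channel by 0.75, round half up, clamp to [0, 255]
R: 168×0.75 = 126
G: 54×0.75 = 40.5 → round → 41
B: 103×0.75 = 77.25 → round → 77
= RGB(126, 41, 77)


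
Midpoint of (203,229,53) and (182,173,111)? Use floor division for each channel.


Midpoint: each channel = ⌊(C₁+C₂)/2⌋
R: ⌊(203+182)/2⌋ = 192
G: ⌊(229+173)/2⌋ = 201
B: ⌊(53+111)/2⌋ = 82
= RGB(192, 201, 82)


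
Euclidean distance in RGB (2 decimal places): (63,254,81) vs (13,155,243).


d = √[(R₁-R₂)² + (G₁-G₂)² + (B₁-B₂)²]
d = √[(63-13)² + (254-155)² + (81-243)²]
d = √[2500 + 9801 + 26244]
d = √38545
d ≈ 196.33


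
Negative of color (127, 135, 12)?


Invert: (255-R, 255-G, 255-B)
R: 255-127 = 128
G: 255-135 = 120
B: 255-12 = 243
= RGB(128, 120, 243)


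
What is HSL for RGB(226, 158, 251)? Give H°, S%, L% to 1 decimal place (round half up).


Normalize: R'=226/255≈0.8863, G'=158/255≈0.6196, B'=251/255≈0.9843
Max=251/255, Min=158/255, Δ=Max-Min=93/255
L = (Max+Min)/2 = (251+158)/510 = 409/510 = 0.80196… → L = 80.2%
L > 0.5 → S = Δ/(2-Max-Min) = 93/(510-251-158) = 93/101 = 0.92079… → S = 92.1%
(the 1/255 factors cancel in S and H, so raw channel differences can be used)
Max is B' → H = 60 × ((R-G)/Δ + 4) = 60 × ((226-158)/93 + 4)
  68/93 + 4 = 0.7311… + 4 = 4.7311…
  H = 60 × 4.7311… = 283.870…° → H = 283.9°
= HSL(283.9°, 92.1%, 80.2%)


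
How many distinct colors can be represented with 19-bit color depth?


Colors = 2^bits = 2^19
= 524,288 colors


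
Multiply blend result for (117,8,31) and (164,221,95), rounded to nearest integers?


Multiply: C = A×B/255, rounded to nearest integer
R: 117×164/255 = 19188/255 ≈ 75.247 → 75
G: 8×221/255 = 1768/255 ≈ 6.933 → 7
B: 31×95/255 = 2945/255 ≈ 11.549 → 12
= RGB(75, 7, 12)


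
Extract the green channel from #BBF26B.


Color: #BBF26B
R = BB = 187
G = F2 = 242
B = 6B = 107
Green = 242


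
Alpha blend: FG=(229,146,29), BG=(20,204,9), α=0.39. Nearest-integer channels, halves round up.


C = α×F + (1-α)×B, with 1-α = 0.61
R: 0.39×229 + 0.61×20 = 89.31 + 12.20 = 101.51 → 102
G: 0.39×146 + 0.61×204 = 56.94 + 124.44 = 181.38 → 181
B: 0.39×29 + 0.61×9 = 11.31 + 5.49 = 16.80 → 17
= RGB(102, 181, 17)


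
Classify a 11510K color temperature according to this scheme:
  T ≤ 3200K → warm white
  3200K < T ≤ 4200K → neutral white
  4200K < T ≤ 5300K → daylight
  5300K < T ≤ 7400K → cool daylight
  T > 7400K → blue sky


Temperature: 11510K
11510K > 7400K → blue sky
Classification: blue sky


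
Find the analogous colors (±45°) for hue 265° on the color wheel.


Base hue: 265°
Left analog: (265 - 45) mod 360 = 220°
Right analog: (265 + 45) mod 360 = 310°
Analogous hues = 220° and 310°


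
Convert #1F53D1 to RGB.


1F → 31 (R)
53 → 83 (G)
D1 → 209 (B)
= RGB(31, 83, 209)


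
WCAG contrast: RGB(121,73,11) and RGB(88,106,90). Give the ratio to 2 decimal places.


Linearize each sRGB channel c=v/255: c/12.92 if c ≤ 0.04045 else ((c+0.055)/1.055)^2.4
L = 0.2126×R_lin + 0.7152×G_lin + 0.0722×B_lin
Color 1 (121,73,11):
  R=121: 121/255≈0.4745 > 0.04045 → ((0.4745+0.055)/1.055)^2.4 ≈ 0.19120
  G=73: 73/255≈0.2863 > 0.04045 → ((0.2863+0.055)/1.055)^2.4 ≈ 0.06663
  B=11: 11/255≈0.0431 > 0.04045 → ((0.0431+0.055)/1.055)^2.4 ≈ 0.00335
  L1 = 0.2126×0.19120 + 0.7152×0.06663 + 0.0722×0.00335 ≈ 0.08854
Color 2 (88,106,90):
  R=88: 88/255≈0.3451 > 0.04045 → ((0.3451+0.055)/1.055)^2.4 ≈ 0.09759
  G=106: 106/255≈0.4157 > 0.04045 → ((0.4157+0.055)/1.055)^2.4 ≈ 0.14413
  B=90: 90/255≈0.3529 > 0.04045 → ((0.3529+0.055)/1.055)^2.4 ≈ 0.10224
  L2 = 0.2126×0.09759 + 0.7152×0.14413 + 0.0722×0.10224 ≈ 0.13121
Lighter = 0.13121, Darker = 0.08854
Ratio = (L_lighter + 0.05) / (L_darker + 0.05)
Ratio = (0.13121 + 0.05) / (0.08854 + 0.05) = 0.18121 / 0.13854 ≈ 1.3080
Ratio ≈ 1.31:1


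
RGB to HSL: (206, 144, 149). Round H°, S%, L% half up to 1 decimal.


Normalize: R'=206/255≈0.8078, G'=144/255≈0.5647, B'=149/255≈0.5843
Max=206/255, Min=144/255, Δ=Max-Min=62/255
L = (Max+Min)/2 = (206+144)/510 = 350/510 = 0.68627… → L = 68.6%
L > 0.5 → S = Δ/(2-Max-Min) = 62/(510-206-144) = 62/160 = 0.3875 → S = 38.8%
(the 1/255 factors cancel in S and H, so raw channel differences can be used)
Max is R' → H = 60 × (((G-B)/Δ) mod 6) = 60 × (((144-149)/62) mod 6)
  (-5)/62 = -0.0806…; negative, so add 6 → 5.9193…
  H = 60 × 5.9193… = 355.161…° → H = 355.2°
= HSL(355.2°, 38.8%, 68.6%)


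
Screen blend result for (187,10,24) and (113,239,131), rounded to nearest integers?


Screen: C = 255 - (255-A)×(255-B)/255, rounded to nearest integer
R: 255 - (255-187)×(255-113)/255 = 255 - 9656/255 ≈ 255 - 37.867 = 217.133 → 217
G: 255 - (255-10)×(255-239)/255 = 255 - 3920/255 ≈ 255 - 15.373 = 239.627 → 240
B: 255 - (255-24)×(255-131)/255 = 255 - 28644/255 ≈ 255 - 112.329 = 142.671 → 143
= RGB(217, 240, 143)


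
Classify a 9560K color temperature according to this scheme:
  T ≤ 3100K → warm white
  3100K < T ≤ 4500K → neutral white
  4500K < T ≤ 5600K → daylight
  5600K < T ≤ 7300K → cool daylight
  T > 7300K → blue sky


Temperature: 9560K
9560K > 7300K → blue sky
Classification: blue sky


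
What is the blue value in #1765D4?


Color: #1765D4
R = 17 = 23
G = 65 = 101
B = D4 = 212
Blue = 212
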